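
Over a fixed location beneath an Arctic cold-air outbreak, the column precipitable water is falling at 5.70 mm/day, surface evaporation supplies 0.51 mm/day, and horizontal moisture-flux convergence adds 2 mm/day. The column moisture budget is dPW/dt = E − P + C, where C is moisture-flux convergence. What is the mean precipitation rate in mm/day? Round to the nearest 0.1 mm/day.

P ≈ 8.2 mm/day

dPW/dt = -5.70 mm/day.
P = E + C − dPW/dt = 0.51 + (2) − (-5.70) = 8.2 mm/day.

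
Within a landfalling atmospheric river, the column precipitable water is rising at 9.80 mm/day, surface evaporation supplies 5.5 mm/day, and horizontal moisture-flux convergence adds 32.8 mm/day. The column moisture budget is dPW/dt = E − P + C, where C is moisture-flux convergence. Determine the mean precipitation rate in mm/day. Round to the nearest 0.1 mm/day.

dPW/dt = +9.80 mm/day.
P = E + C − dPW/dt = 5.5 + (32.8) − (+9.80) = 28.5 mm/day.

P ≈ 28.5 mm/day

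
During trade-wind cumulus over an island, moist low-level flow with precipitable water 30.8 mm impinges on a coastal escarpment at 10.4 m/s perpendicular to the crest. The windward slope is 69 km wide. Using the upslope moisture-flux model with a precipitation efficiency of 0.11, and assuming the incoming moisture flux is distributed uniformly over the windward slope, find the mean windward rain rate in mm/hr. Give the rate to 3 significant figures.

R ≈ 1.84 mm/hr

Incoming column moisture flux per unit ridge length: F = V × PW = 10.4 × 30.8 = 320.32 mm·m/s.
Spread over the 69 km slope with efficiency ε = 0.11: R = ε·F/W = 0.11 × 320.32 / 69000 m = 5.107e-04 mm/s.
R = 5.107e-04 × 3600 = 1.84 mm/hr.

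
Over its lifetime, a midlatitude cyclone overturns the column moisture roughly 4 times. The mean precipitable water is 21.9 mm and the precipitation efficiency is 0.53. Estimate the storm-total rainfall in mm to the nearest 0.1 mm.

rainfall ≈ 46.4 mm

Each cycle deposits ε × PW = 0.53 × 21.9 = 11.607 mm.
Over 4 cycles: 4 × 11.607 = 46.4 mm.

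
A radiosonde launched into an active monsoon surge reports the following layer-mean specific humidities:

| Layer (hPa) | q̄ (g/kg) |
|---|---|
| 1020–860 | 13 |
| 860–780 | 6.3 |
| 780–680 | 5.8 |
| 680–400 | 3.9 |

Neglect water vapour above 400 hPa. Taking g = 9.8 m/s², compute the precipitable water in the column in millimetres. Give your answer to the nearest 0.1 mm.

Precipitable water is the column-integrated vapour mass per unit area: PW = (1/g) Σ q̄ Δp, with q in kg/kg and Δp in Pa (1 kg/m² of water = 1 mm).
Layer 1020–860 hPa: Δp = 160 hPa = 16000 Pa, q̄ = 0.013 kg/kg → 0.013 × 16000 / 9.8 = 21.22 mm
Layer 860–780 hPa: Δp = 80 hPa = 8000 Pa, q̄ = 0.0063 kg/kg → 0.0063 × 8000 / 9.8 = 5.14 mm
Layer 780–680 hPa: Δp = 100 hPa = 10000 Pa, q̄ = 0.0058 kg/kg → 0.0058 × 10000 / 9.8 = 5.92 mm
Layer 680–400 hPa: Δp = 280 hPa = 28000 Pa, q̄ = 0.0039 kg/kg → 0.0039 × 28000 / 9.8 = 11.14 mm
PW = 21.22 + 5.14 + 5.92 + 11.14 = 43.42 ≈ 43.4 mm.

PW ≈ 43.4 mm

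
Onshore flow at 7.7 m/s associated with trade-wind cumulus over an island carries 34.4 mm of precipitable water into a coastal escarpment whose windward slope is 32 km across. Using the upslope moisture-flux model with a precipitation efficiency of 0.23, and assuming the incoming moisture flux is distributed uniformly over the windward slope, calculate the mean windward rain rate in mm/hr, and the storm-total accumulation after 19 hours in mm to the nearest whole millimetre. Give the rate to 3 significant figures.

R ≈ 6.85 mm/hr; total ≈ 130 mm

Incoming column moisture flux per unit ridge length: F = V × PW = 7.7 × 34.4 = 264.88 mm·m/s.
Spread over the 32 km slope with efficiency ε = 0.23: R = ε·F/W = 0.23 × 264.88 / 32000 m = 1.904e-03 mm/s.
R = 1.904e-03 × 3600 = 6.85 mm/hr.
Over 19 h: total = 6.85 × 19 = 130.15 ≈ 130 mm.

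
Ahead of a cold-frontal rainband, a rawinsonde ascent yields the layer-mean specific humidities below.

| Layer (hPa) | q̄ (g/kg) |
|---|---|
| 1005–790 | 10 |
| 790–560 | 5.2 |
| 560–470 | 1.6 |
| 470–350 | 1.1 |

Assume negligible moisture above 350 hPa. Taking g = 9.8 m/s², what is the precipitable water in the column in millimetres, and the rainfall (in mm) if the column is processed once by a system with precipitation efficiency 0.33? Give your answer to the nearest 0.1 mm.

Precipitable water is the column-integrated vapour mass per unit area: PW = (1/g) Σ q̄ Δp, with q in kg/kg and Δp in Pa (1 kg/m² of water = 1 mm).
Layer 1005–790 hPa: Δp = 215 hPa = 21500 Pa, q̄ = 0.01 kg/kg → 0.01 × 21500 / 9.8 = 21.94 mm
Layer 790–560 hPa: Δp = 230 hPa = 23000 Pa, q̄ = 0.0052 kg/kg → 0.0052 × 23000 / 9.8 = 12.20 mm
Layer 560–470 hPa: Δp = 90 hPa = 9000 Pa, q̄ = 0.0016 kg/kg → 0.0016 × 9000 / 9.8 = 1.47 mm
Layer 470–350 hPa: Δp = 120 hPa = 12000 Pa, q̄ = 0.0011 kg/kg → 0.0011 × 12000 / 9.8 = 1.35 mm
PW = 21.94 + 12.20 + 1.47 + 1.35 = 36.96 ≈ 37.0 mm.
Rainfall = ε × PW = 0.33 × 37.0 = 12.2 mm.

PW ≈ 37.0 mm; rainfall ≈ 12.2 mm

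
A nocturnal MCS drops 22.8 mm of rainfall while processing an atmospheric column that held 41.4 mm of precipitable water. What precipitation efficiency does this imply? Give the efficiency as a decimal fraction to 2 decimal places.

ε ≈ 0.55

ε = rainfall / PW = 22.8 / 41.4 = 0.55.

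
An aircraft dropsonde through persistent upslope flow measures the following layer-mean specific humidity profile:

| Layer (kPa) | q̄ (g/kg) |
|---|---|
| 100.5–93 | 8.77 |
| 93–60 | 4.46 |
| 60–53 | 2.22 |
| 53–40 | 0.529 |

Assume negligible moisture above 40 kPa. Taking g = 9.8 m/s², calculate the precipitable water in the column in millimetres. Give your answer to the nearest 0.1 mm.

PW ≈ 24.0 mm

Precipitable water is the column-integrated vapour mass per unit area: PW = (1/g) Σ q̄ Δp, with q in kg/kg and Δp in Pa (1 kg/m² of water = 1 mm).
Layer 100.5–93 kPa: Δp = 75 hPa = 7500 Pa, q̄ = 0.00877 kg/kg → 0.00877 × 7500 / 9.8 = 6.71 mm
Layer 93–60 kPa: Δp = 330 hPa = 33000 Pa, q̄ = 0.00446 kg/kg → 0.00446 × 33000 / 9.8 = 15.02 mm
Layer 60–53 kPa: Δp = 70 hPa = 7000 Pa, q̄ = 0.00222 kg/kg → 0.00222 × 7000 / 9.8 = 1.59 mm
Layer 53–40 kPa: Δp = 130 hPa = 13000 Pa, q̄ = 0.000529 kg/kg → 0.000529 × 13000 / 9.8 = 0.70 mm
PW = 6.71 + 15.02 + 1.59 + 0.70 = 24.02 ≈ 24.0 mm.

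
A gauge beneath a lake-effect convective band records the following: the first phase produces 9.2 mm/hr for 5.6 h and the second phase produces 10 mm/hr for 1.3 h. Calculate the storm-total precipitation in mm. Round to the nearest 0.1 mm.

total ≈ 64.5 mm

Total = Σ Rᵢ Δtᵢ = 9.2 × 5.6 + 10 × 1.3
      = 51.52 + 13 = 64.5 mm.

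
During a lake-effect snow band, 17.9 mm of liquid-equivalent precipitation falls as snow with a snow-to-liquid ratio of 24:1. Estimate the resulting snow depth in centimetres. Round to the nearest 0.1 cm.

Snow depth = liquid × ratio = 17.9 mm × 24 = 429.6 mm = 43.0 cm.

snow depth ≈ 43.0 cm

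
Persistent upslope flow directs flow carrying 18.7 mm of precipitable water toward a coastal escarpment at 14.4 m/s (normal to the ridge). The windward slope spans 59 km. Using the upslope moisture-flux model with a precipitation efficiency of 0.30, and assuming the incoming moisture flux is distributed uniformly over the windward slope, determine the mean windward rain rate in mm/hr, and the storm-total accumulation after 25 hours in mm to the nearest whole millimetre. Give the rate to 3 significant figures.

R ≈ 4.93 mm/hr; total ≈ 123 mm

Incoming column moisture flux per unit ridge length: F = V × PW = 14.4 × 18.7 = 269.28 mm·m/s.
Spread over the 59 km slope with efficiency ε = 0.30: R = ε·F/W = 0.30 × 269.28 / 59000 m = 1.369e-03 mm/s.
R = 1.369e-03 × 3600 = 4.93 mm/hr.
Over 25 h: total = 4.93 × 25 = 123.25 ≈ 123 mm.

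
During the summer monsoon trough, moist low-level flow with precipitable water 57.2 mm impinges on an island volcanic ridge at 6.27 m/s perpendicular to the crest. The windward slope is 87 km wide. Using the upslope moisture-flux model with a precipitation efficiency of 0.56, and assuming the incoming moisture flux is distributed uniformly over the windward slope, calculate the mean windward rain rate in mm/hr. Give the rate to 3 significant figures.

R ≈ 8.31 mm/hr

Incoming column moisture flux per unit ridge length: F = V × PW = 6.27 × 57.2 = 358.644 mm·m/s.
Spread over the 87 km slope with efficiency ε = 0.56: R = ε·F/W = 0.56 × 358.644 / 87000 m = 2.309e-03 mm/s.
R = 2.309e-03 × 3600 = 8.31 mm/hr.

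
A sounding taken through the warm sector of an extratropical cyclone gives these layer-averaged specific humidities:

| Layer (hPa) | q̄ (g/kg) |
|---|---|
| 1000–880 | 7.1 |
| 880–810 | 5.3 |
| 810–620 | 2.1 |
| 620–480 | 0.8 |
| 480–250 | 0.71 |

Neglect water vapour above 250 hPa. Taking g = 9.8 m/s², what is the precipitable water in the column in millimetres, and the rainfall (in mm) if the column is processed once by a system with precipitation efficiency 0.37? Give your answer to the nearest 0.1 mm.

Precipitable water is the column-integrated vapour mass per unit area: PW = (1/g) Σ q̄ Δp, with q in kg/kg and Δp in Pa (1 kg/m² of water = 1 mm).
Layer 1000–880 hPa: Δp = 120 hPa = 12000 Pa, q̄ = 0.0071 kg/kg → 0.0071 × 12000 / 9.8 = 8.69 mm
Layer 880–810 hPa: Δp = 70 hPa = 7000 Pa, q̄ = 0.0053 kg/kg → 0.0053 × 7000 / 9.8 = 3.79 mm
Layer 810–620 hPa: Δp = 190 hPa = 19000 Pa, q̄ = 0.0021 kg/kg → 0.0021 × 19000 / 9.8 = 4.07 mm
Layer 620–480 hPa: Δp = 140 hPa = 14000 Pa, q̄ = 0.0008 kg/kg → 0.0008 × 14000 / 9.8 = 1.14 mm
Layer 480–250 hPa: Δp = 230 hPa = 23000 Pa, q̄ = 0.00071 kg/kg → 0.00071 × 23000 / 9.8 = 1.67 mm
PW = 8.69 + 3.79 + 4.07 + 1.14 + 1.67 = 19.36 ≈ 19.4 mm.
Rainfall = ε × PW = 0.37 × 19.4 = 7.2 mm.

PW ≈ 19.4 mm; rainfall ≈ 7.2 mm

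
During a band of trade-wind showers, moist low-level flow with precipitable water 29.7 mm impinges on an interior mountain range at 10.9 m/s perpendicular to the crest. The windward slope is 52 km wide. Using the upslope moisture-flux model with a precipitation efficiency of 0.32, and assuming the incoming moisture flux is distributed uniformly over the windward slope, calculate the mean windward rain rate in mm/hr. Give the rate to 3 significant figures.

Incoming column moisture flux per unit ridge length: F = V × PW = 10.9 × 29.7 = 323.73 mm·m/s.
Spread over the 52 km slope with efficiency ε = 0.32: R = ε·F/W = 0.32 × 323.73 / 52000 m = 1.992e-03 mm/s.
R = 1.992e-03 × 3600 = 7.17 mm/hr.

R ≈ 7.17 mm/hr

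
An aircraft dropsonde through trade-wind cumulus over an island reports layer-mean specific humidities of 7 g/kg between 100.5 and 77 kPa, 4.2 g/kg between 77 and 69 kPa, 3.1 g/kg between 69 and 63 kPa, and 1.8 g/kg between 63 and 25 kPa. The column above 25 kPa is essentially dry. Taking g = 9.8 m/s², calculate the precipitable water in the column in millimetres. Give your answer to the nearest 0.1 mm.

Precipitable water is the column-integrated vapour mass per unit area: PW = (1/g) Σ q̄ Δp, with q in kg/kg and Δp in Pa (1 kg/m² of water = 1 mm).
Layer 100.5–77 kPa: Δp = 235 hPa = 23500 Pa, q̄ = 0.007 kg/kg → 0.007 × 23500 / 9.8 = 16.79 mm
Layer 77–69 kPa: Δp = 80 hPa = 8000 Pa, q̄ = 0.0042 kg/kg → 0.0042 × 8000 / 9.8 = 3.43 mm
Layer 69–63 kPa: Δp = 60 hPa = 6000 Pa, q̄ = 0.0031 kg/kg → 0.0031 × 6000 / 9.8 = 1.90 mm
Layer 63–25 kPa: Δp = 380 hPa = 38000 Pa, q̄ = 0.0018 kg/kg → 0.0018 × 38000 / 9.8 = 6.98 mm
PW = 16.79 + 3.43 + 1.90 + 6.98 = 29.10 ≈ 29.1 mm.

PW ≈ 29.1 mm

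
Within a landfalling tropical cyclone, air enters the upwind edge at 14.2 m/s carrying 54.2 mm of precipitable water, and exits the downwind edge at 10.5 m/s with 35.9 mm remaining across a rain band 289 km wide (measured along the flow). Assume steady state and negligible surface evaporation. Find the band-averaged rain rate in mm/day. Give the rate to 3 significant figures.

Column moisture flux per unit crosswind length is F = V × PW.
Inflow: F_in = 14.2 × 54.2 = 769.64 mm·m/s
Outflow: F_out = 10.5 × 35.9 = 376.95 mm·m/s
Steady-state rate R = (F_in − F_out)/L = (769.64 − 376.95) / 289000 m = 1.359e-03 mm/s.
R = 1.359e-03 × 3600 × 24 = 117 mm/day.

R ≈ 117 mm/day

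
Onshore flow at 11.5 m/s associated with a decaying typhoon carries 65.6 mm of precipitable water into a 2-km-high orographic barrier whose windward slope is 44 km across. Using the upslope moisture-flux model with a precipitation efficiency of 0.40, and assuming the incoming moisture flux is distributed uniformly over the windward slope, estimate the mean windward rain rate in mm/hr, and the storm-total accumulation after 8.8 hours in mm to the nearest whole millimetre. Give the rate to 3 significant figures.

Incoming column moisture flux per unit ridge length: F = V × PW = 11.5 × 65.6 = 754.4 mm·m/s.
Spread over the 44 km slope with efficiency ε = 0.40: R = ε·F/W = 0.40 × 754.4 / 44000 m = 6.858e-03 mm/s.
R = 6.858e-03 × 3600 = 24.7 mm/hr.
Over 8.8 h: total = 24.7 × 8.8 = 217.36 ≈ 217 mm.

R ≈ 24.7 mm/hr; total ≈ 217 mm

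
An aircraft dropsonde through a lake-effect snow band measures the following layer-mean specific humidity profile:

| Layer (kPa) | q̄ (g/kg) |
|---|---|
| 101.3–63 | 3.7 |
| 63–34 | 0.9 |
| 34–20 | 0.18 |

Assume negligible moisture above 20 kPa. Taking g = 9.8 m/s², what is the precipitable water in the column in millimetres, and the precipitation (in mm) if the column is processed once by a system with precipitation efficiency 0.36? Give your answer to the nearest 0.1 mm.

Precipitable water is the column-integrated vapour mass per unit area: PW = (1/g) Σ q̄ Δp, with q in kg/kg and Δp in Pa (1 kg/m² of water = 1 mm).
Layer 101.3–63 kPa: Δp = 383 hPa = 38300 Pa, q̄ = 0.0037 kg/kg → 0.0037 × 38300 / 9.8 = 14.46 mm
Layer 63–34 kPa: Δp = 290 hPa = 29000 Pa, q̄ = 0.0009 kg/kg → 0.0009 × 29000 / 9.8 = 2.66 mm
Layer 34–20 kPa: Δp = 140 hPa = 14000 Pa, q̄ = 0.00018 kg/kg → 0.00018 × 14000 / 9.8 = 0.26 mm
PW = 14.46 + 2.66 + 0.26 = 17.38 ≈ 17.4 mm.
Precipitation = ε × PW = 0.36 × 17.4 = 6.3 mm.

PW ≈ 17.4 mm; precipitation ≈ 6.3 mm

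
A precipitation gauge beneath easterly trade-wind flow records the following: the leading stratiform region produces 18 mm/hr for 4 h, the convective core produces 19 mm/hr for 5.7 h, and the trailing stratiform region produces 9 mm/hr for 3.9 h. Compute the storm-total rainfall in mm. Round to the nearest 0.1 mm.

Total = Σ Rᵢ Δtᵢ = 18 × 4 + 19 × 5.7 + 9 × 3.9
      = 72 + 108.3 + 35.1 = 215.4 mm.

total ≈ 215.4 mm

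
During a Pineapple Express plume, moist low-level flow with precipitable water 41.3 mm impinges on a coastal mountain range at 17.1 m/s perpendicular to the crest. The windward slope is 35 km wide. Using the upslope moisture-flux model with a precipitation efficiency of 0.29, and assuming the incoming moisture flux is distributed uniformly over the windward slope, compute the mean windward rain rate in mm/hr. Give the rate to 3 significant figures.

R ≈ 21.1 mm/hr

Incoming column moisture flux per unit ridge length: F = V × PW = 17.1 × 41.3 = 706.23 mm·m/s.
Spread over the 35 km slope with efficiency ε = 0.29: R = ε·F/W = 0.29 × 706.23 / 35000 m = 5.852e-03 mm/s.
R = 5.852e-03 × 3600 = 21.1 mm/hr.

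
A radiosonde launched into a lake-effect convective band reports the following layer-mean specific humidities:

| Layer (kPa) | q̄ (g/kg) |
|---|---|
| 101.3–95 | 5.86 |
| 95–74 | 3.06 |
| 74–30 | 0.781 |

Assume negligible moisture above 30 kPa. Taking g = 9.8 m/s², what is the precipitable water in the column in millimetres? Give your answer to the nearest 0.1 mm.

PW ≈ 13.8 mm

Precipitable water is the column-integrated vapour mass per unit area: PW = (1/g) Σ q̄ Δp, with q in kg/kg and Δp in Pa (1 kg/m² of water = 1 mm).
Layer 101.3–95 kPa: Δp = 63 hPa = 6300 Pa, q̄ = 0.00586 kg/kg → 0.00586 × 6300 / 9.8 = 3.77 mm
Layer 95–74 kPa: Δp = 210 hPa = 21000 Pa, q̄ = 0.00306 kg/kg → 0.00306 × 21000 / 9.8 = 6.56 mm
Layer 74–30 kPa: Δp = 440 hPa = 44000 Pa, q̄ = 0.000781 kg/kg → 0.000781 × 44000 / 9.8 = 3.51 mm
PW = 3.77 + 6.56 + 3.51 = 13.84 ≈ 13.8 mm.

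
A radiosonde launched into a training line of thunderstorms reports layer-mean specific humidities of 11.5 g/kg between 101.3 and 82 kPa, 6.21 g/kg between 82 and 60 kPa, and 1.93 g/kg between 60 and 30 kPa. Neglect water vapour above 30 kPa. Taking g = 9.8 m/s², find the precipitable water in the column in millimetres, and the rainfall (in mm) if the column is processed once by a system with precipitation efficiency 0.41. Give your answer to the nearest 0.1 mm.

Precipitable water is the column-integrated vapour mass per unit area: PW = (1/g) Σ q̄ Δp, with q in kg/kg and Δp in Pa (1 kg/m² of water = 1 mm).
Layer 101.3–82 kPa: Δp = 193 hPa = 19300 Pa, q̄ = 0.0115 kg/kg → 0.0115 × 19300 / 9.8 = 22.65 mm
Layer 82–60 kPa: Δp = 220 hPa = 22000 Pa, q̄ = 0.00621 kg/kg → 0.00621 × 22000 / 9.8 = 13.94 mm
Layer 60–30 kPa: Δp = 300 hPa = 30000 Pa, q̄ = 0.00193 kg/kg → 0.00193 × 30000 / 9.8 = 5.91 mm
PW = 22.65 + 13.94 + 5.91 = 42.50 ≈ 42.5 mm.
Rainfall = ε × PW = 0.41 × 42.5 = 17.4 mm.

PW ≈ 42.5 mm; rainfall ≈ 17.4 mm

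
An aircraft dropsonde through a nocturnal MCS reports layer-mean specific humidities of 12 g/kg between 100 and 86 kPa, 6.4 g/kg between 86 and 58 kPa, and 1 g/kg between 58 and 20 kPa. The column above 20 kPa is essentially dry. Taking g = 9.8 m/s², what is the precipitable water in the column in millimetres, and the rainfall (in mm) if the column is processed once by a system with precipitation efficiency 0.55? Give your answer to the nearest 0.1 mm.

Precipitable water is the column-integrated vapour mass per unit area: PW = (1/g) Σ q̄ Δp, with q in kg/kg and Δp in Pa (1 kg/m² of water = 1 mm).
Layer 100–86 kPa: Δp = 140 hPa = 14000 Pa, q̄ = 0.012 kg/kg → 0.012 × 14000 / 9.8 = 17.14 mm
Layer 86–58 kPa: Δp = 280 hPa = 28000 Pa, q̄ = 0.0064 kg/kg → 0.0064 × 28000 / 9.8 = 18.29 mm
Layer 58–20 kPa: Δp = 380 hPa = 38000 Pa, q̄ = 0.001 kg/kg → 0.001 × 38000 / 9.8 = 3.88 mm
PW = 17.14 + 18.29 + 3.88 = 39.31 ≈ 39.3 mm.
Rainfall = ε × PW = 0.55 × 39.3 = 21.6 mm.

PW ≈ 39.3 mm; rainfall ≈ 21.6 mm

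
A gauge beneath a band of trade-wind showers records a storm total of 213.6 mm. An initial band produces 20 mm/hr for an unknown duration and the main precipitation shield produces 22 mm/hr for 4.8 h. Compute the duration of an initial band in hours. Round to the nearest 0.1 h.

duration ≈ 5.4 h

Known phases: 22 × 4.8 = 105.6 mm.
Remaining depth = 213.6 − 105.6 = 108 mm.
Duration = 108 / 20 = 5.4 h.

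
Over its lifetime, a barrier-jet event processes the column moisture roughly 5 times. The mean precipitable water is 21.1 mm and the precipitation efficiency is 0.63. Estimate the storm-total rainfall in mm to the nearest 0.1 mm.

Each cycle deposits ε × PW = 0.63 × 21.1 = 13.293 mm.
Over 5 cycles: 5 × 13.293 = 66.5 mm.

rainfall ≈ 66.5 mm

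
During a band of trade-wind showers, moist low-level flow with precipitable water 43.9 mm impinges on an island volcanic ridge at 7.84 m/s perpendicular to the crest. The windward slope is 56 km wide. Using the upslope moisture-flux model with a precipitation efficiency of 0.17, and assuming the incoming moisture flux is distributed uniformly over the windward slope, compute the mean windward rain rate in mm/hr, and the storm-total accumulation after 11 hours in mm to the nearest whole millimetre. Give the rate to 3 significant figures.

Incoming column moisture flux per unit ridge length: F = V × PW = 7.84 × 43.9 = 344.176 mm·m/s.
Spread over the 56 km slope with efficiency ε = 0.17: R = ε·F/W = 0.17 × 344.176 / 56000 m = 1.045e-03 mm/s.
R = 1.045e-03 × 3600 = 3.76 mm/hr.
Over 11 h: total = 3.76 × 11 = 41.36 ≈ 41 mm.

R ≈ 3.76 mm/hr; total ≈ 41 mm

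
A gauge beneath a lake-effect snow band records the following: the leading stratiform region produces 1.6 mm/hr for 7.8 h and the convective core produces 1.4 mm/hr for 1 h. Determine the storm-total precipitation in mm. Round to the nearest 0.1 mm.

total ≈ 13.9 mm

Total = Σ Rᵢ Δtᵢ = 1.6 × 7.8 + 1.4 × 1
      = 12.48 + 1.4 = 13.9 mm.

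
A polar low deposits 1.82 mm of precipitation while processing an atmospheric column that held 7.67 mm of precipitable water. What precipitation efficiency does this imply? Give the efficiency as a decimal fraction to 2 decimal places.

ε = precipitation / PW = 1.82 / 7.67 = 0.24.

ε ≈ 0.24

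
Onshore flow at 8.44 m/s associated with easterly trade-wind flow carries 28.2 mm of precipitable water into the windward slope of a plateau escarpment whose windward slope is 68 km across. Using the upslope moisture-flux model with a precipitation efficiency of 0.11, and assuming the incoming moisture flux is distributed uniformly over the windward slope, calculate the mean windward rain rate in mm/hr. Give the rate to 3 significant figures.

Incoming column moisture flux per unit ridge length: F = V × PW = 8.44 × 28.2 = 238.008 mm·m/s.
Spread over the 68 km slope with efficiency ε = 0.11: R = ε·F/W = 0.11 × 238.008 / 68000 m = 3.850e-04 mm/s.
R = 3.850e-04 × 3600 = 1.39 mm/hr.

R ≈ 1.39 mm/hr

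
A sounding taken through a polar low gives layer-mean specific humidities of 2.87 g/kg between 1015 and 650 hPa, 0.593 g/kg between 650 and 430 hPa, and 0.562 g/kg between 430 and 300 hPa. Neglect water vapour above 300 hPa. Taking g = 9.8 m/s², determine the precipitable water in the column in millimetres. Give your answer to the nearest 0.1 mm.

PW ≈ 12.8 mm

Precipitable water is the column-integrated vapour mass per unit area: PW = (1/g) Σ q̄ Δp, with q in kg/kg and Δp in Pa (1 kg/m² of water = 1 mm).
Layer 1015–650 hPa: Δp = 365 hPa = 36500 Pa, q̄ = 0.00287 kg/kg → 0.00287 × 36500 / 9.8 = 10.69 mm
Layer 650–430 hPa: Δp = 220 hPa = 22000 Pa, q̄ = 0.000593 kg/kg → 0.000593 × 22000 / 9.8 = 1.33 mm
Layer 430–300 hPa: Δp = 130 hPa = 13000 Pa, q̄ = 0.000562 kg/kg → 0.000562 × 13000 / 9.8 = 0.75 mm
PW = 10.69 + 1.33 + 0.75 = 12.77 ≈ 12.8 mm.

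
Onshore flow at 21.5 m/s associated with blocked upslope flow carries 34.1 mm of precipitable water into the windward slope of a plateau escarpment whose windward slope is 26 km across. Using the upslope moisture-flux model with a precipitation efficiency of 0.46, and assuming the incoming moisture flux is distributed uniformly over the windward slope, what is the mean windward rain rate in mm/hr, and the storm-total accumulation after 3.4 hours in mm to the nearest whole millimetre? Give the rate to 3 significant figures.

R ≈ 46.7 mm/hr; total ≈ 159 mm

Incoming column moisture flux per unit ridge length: F = V × PW = 21.5 × 34.1 = 733.15 mm·m/s.
Spread over the 26 km slope with efficiency ε = 0.46: R = ε·F/W = 0.46 × 733.15 / 26000 m = 1.297e-02 mm/s.
R = 1.297e-02 × 3600 = 46.7 mm/hr.
Over 3.4 h: total = 46.7 × 3.4 = 158.78 ≈ 159 mm.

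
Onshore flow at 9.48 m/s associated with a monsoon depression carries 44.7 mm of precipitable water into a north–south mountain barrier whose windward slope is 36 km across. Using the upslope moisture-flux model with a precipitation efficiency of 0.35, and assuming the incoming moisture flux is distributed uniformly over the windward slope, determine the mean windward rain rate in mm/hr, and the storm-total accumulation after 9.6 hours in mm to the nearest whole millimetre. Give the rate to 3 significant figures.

Incoming column moisture flux per unit ridge length: F = V × PW = 9.48 × 44.7 = 423.756 mm·m/s.
Spread over the 36 km slope with efficiency ε = 0.35: R = ε·F/W = 0.35 × 423.756 / 36000 m = 4.120e-03 mm/s.
R = 4.120e-03 × 3600 = 14.8 mm/hr.
Over 9.6 h: total = 14.8 × 9.6 = 142.08 ≈ 142 mm.

R ≈ 14.8 mm/hr; total ≈ 142 mm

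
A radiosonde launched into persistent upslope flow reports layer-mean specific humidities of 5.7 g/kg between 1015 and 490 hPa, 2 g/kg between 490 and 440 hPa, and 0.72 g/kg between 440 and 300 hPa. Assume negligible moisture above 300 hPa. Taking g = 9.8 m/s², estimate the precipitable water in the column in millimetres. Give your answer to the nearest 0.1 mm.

Precipitable water is the column-integrated vapour mass per unit area: PW = (1/g) Σ q̄ Δp, with q in kg/kg and Δp in Pa (1 kg/m² of water = 1 mm).
Layer 1015–490 hPa: Δp = 525 hPa = 52500 Pa, q̄ = 0.0057 kg/kg → 0.0057 × 52500 / 9.8 = 30.54 mm
Layer 490–440 hPa: Δp = 50 hPa = 5000 Pa, q̄ = 0.002 kg/kg → 0.002 × 5000 / 9.8 = 1.02 mm
Layer 440–300 hPa: Δp = 140 hPa = 14000 Pa, q̄ = 0.00072 kg/kg → 0.00072 × 14000 / 9.8 = 1.03 mm
PW = 30.54 + 1.02 + 1.03 = 32.59 ≈ 32.6 mm.

PW ≈ 32.6 mm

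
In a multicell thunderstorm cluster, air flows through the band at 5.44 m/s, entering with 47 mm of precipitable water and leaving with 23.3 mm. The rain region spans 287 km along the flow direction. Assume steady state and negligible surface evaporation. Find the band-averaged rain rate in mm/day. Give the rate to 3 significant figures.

R ≈ 38.8 mm/day

Column moisture flux per unit crosswind length is F = V × PW.
Inflow: F_in = 5.44 × 47 = 255.68 mm·m/s
Outflow: F_out = 5.44 × 23.3 = 126.752 mm·m/s
Steady-state rate R = (F_in − F_out)/L = (255.68 − 126.752) / 287000 m = 4.492e-04 mm/s.
R = 4.492e-04 × 3600 × 24 = 38.8 mm/day.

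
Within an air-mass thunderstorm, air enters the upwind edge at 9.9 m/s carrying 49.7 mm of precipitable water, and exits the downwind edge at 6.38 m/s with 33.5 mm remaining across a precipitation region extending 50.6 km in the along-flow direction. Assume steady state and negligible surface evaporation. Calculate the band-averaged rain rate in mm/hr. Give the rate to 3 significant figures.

R ≈ 19.8 mm/hr

Column moisture flux per unit crosswind length is F = V × PW.
Inflow: F_in = 9.9 × 49.7 = 492.03 mm·m/s
Outflow: F_out = 6.38 × 33.5 = 213.73 mm·m/s
Steady-state rate R = (F_in − F_out)/L = (492.03 − 213.73) / 50600 m = 5.500e-03 mm/s.
R = 5.500e-03 × 3600 = 19.8 mm/hr.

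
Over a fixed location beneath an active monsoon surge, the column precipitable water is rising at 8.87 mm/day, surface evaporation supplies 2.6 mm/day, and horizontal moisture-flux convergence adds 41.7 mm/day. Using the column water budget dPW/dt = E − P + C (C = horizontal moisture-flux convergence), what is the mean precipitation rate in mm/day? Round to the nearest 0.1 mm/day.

P ≈ 35.4 mm/day

dPW/dt = +8.87 mm/day.
P = E + C − dPW/dt = 2.6 + (41.7) − (+8.87) = 35.4 mm/day.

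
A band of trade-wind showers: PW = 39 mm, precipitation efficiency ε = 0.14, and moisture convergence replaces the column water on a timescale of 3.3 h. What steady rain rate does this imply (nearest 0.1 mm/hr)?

Each overturning extracts ε × PW = 0.14 × 39 = 5.46 mm.
Rate = ε·PW / τ = 5.46 / 3.3 h = 1.7 mm/hr.

R ≈ 1.7 mm/hr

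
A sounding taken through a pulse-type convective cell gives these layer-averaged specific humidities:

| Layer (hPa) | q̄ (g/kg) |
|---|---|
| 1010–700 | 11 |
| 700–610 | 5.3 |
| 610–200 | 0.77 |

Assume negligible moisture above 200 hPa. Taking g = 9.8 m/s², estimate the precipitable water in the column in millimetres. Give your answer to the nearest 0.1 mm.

Precipitable water is the column-integrated vapour mass per unit area: PW = (1/g) Σ q̄ Δp, with q in kg/kg and Δp in Pa (1 kg/m² of water = 1 mm).
Layer 1010–700 hPa: Δp = 310 hPa = 31000 Pa, q̄ = 0.011 kg/kg → 0.011 × 31000 / 9.8 = 34.80 mm
Layer 700–610 hPa: Δp = 90 hPa = 9000 Pa, q̄ = 0.0053 kg/kg → 0.0053 × 9000 / 9.8 = 4.87 mm
Layer 610–200 hPa: Δp = 410 hPa = 41000 Pa, q̄ = 0.00077 kg/kg → 0.00077 × 41000 / 9.8 = 3.22 mm
PW = 34.80 + 4.87 + 3.22 = 42.89 ≈ 42.9 mm.

PW ≈ 42.9 mm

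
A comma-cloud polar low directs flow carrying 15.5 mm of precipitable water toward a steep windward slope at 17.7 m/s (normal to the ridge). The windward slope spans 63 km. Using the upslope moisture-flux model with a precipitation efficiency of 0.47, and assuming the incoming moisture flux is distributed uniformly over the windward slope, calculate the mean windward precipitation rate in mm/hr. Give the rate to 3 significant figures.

Incoming column moisture flux per unit ridge length: F = V × PW = 17.7 × 15.5 = 274.35 mm·m/s.
Spread over the 63 km slope with efficiency ε = 0.47: R = ε·F/W = 0.47 × 274.35 / 63000 m = 2.047e-03 mm/s.
R = 2.047e-03 × 3600 = 7.37 mm/hr.

R ≈ 7.37 mm/hr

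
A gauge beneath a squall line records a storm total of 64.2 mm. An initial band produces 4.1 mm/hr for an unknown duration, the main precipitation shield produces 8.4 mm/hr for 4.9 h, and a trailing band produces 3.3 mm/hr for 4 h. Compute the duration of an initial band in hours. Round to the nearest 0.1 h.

Known phases: 8.4 × 4.9 + 3.3 × 4 = 41.16 + 13.2 = 54.36 mm.
Remaining depth = 64.2 − 54.36 = 9.84 mm.
Duration = 9.84 / 4.1 = 2.4 h.

duration ≈ 2.4 h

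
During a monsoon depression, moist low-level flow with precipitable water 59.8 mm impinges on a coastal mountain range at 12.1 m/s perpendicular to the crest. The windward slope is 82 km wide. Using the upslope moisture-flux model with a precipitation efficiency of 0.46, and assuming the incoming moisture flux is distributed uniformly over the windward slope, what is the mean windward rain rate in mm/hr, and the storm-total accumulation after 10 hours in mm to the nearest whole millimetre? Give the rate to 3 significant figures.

R ≈ 14.6 mm/hr; total ≈ 146 mm

Incoming column moisture flux per unit ridge length: F = V × PW = 12.1 × 59.8 = 723.58 mm·m/s.
Spread over the 82 km slope with efficiency ε = 0.46: R = ε·F/W = 0.46 × 723.58 / 82000 m = 4.059e-03 mm/s.
R = 4.059e-03 × 3600 = 14.6 mm/hr.
Over 10 h: total = 14.6 × 10 = 146 mm.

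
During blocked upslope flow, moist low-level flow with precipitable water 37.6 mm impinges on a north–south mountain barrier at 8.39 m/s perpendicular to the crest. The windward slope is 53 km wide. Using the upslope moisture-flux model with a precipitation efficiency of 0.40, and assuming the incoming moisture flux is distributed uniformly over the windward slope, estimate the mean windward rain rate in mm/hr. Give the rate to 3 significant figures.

R ≈ 8.57 mm/hr

Incoming column moisture flux per unit ridge length: F = V × PW = 8.39 × 37.6 = 315.464 mm·m/s.
Spread over the 53 km slope with efficiency ε = 0.40: R = ε·F/W = 0.40 × 315.464 / 53000 m = 2.381e-03 mm/s.
R = 2.381e-03 × 3600 = 8.57 mm/hr.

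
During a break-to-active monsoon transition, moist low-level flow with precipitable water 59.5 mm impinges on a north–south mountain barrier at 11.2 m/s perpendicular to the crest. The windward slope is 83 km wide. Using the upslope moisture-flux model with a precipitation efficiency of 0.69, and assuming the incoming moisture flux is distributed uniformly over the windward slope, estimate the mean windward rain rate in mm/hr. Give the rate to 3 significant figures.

R ≈ 19.9 mm/hr

Incoming column moisture flux per unit ridge length: F = V × PW = 11.2 × 59.5 = 666.4 mm·m/s.
Spread over the 83 km slope with efficiency ε = 0.69: R = ε·F/W = 0.69 × 666.4 / 83000 m = 5.540e-03 mm/s.
R = 5.540e-03 × 3600 = 19.9 mm/hr.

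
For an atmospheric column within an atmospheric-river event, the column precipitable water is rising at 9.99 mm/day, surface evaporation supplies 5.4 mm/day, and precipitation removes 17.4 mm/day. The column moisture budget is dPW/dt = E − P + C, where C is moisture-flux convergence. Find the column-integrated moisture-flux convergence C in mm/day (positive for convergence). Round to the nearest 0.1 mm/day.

dPW/dt = +9.99 mm/day.
C = dPW/dt − E + P = (+9.99) − 5.4 + 17.4 = 22.0 mm/day.

C ≈ 22.0 mm/day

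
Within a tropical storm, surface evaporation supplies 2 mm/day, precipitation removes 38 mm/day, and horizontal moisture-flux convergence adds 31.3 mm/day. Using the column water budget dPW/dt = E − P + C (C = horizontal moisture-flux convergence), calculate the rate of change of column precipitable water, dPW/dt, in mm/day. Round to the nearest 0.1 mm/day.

dPW/dt ≈ -4.7 mm/day

dPW/dt = E − P + C = 2 − 38 + (31.3) = -4.7 mm/day.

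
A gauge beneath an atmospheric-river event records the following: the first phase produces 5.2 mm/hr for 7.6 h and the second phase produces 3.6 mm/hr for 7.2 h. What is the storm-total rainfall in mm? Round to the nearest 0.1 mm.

Total = Σ Rᵢ Δtᵢ = 5.2 × 7.6 + 3.6 × 7.2
      = 39.52 + 25.92 = 65.4 mm.

total ≈ 65.4 mm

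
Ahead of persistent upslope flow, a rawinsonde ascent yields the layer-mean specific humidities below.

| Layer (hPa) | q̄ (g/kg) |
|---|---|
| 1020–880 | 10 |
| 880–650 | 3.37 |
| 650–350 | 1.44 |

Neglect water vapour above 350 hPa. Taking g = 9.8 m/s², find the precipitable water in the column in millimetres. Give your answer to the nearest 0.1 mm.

Precipitable water is the column-integrated vapour mass per unit area: PW = (1/g) Σ q̄ Δp, with q in kg/kg and Δp in Pa (1 kg/m² of water = 1 mm).
Layer 1020–880 hPa: Δp = 140 hPa = 14000 Pa, q̄ = 0.01 kg/kg → 0.01 × 14000 / 9.8 = 14.29 mm
Layer 880–650 hPa: Δp = 230 hPa = 23000 Pa, q̄ = 0.00337 kg/kg → 0.00337 × 23000 / 9.8 = 7.91 mm
Layer 650–350 hPa: Δp = 300 hPa = 30000 Pa, q̄ = 0.00144 kg/kg → 0.00144 × 30000 / 9.8 = 4.41 mm
PW = 14.29 + 7.91 + 4.41 = 26.61 ≈ 26.6 mm.

PW ≈ 26.6 mm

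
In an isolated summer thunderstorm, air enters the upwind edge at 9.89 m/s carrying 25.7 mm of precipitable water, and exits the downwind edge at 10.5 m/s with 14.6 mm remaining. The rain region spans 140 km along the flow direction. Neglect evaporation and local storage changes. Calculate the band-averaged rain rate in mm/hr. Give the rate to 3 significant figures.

R ≈ 2.59 mm/hr

Column moisture flux per unit crosswind length is F = V × PW.
Inflow: F_in = 9.89 × 25.7 = 254.173 mm·m/s
Outflow: F_out = 10.5 × 14.6 = 153.3 mm·m/s
Steady-state rate R = (F_in − F_out)/L = (254.173 − 153.3) / 140000 m = 7.205e-04 mm/s.
R = 7.205e-04 × 3600 = 2.59 mm/hr.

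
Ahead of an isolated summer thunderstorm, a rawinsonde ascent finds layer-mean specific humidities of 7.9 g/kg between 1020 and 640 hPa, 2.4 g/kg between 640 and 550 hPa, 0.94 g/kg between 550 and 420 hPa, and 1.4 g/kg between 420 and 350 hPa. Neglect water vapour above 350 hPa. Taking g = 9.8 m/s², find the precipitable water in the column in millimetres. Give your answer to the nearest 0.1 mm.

PW ≈ 35.1 mm

Precipitable water is the column-integrated vapour mass per unit area: PW = (1/g) Σ q̄ Δp, with q in kg/kg and Δp in Pa (1 kg/m² of water = 1 mm).
Layer 1020–640 hPa: Δp = 380 hPa = 38000 Pa, q̄ = 0.0079 kg/kg → 0.0079 × 38000 / 9.8 = 30.63 mm
Layer 640–550 hPa: Δp = 90 hPa = 9000 Pa, q̄ = 0.0024 kg/kg → 0.0024 × 9000 / 9.8 = 2.20 mm
Layer 550–420 hPa: Δp = 130 hPa = 13000 Pa, q̄ = 0.00094 kg/kg → 0.00094 × 13000 / 9.8 = 1.25 mm
Layer 420–350 hPa: Δp = 70 hPa = 7000 Pa, q̄ = 0.0014 kg/kg → 0.0014 × 7000 / 9.8 = 1.00 mm
PW = 30.63 + 2.20 + 1.25 + 1.00 = 35.08 ≈ 35.1 mm.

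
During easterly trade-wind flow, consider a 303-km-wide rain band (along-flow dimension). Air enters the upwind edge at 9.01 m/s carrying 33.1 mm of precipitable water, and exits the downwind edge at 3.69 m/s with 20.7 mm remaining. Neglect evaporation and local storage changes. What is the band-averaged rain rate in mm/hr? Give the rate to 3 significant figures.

Column moisture flux per unit crosswind length is F = V × PW.
Inflow: F_in = 9.01 × 33.1 = 298.231 mm·m/s
Outflow: F_out = 3.69 × 20.7 = 76.383 mm·m/s
Steady-state rate R = (F_in − F_out)/L = (298.231 − 76.383) / 303000 m = 7.322e-04 mm/s.
R = 7.322e-04 × 3600 = 2.64 mm/hr.

R ≈ 2.64 mm/hr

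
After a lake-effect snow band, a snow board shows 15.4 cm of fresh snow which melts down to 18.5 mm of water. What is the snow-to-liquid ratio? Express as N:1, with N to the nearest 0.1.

ratio ≈ 8.3

Ratio = snow depth / SWE = 154 mm / 18.5 mm = 8.3, i.e. 8.3:1.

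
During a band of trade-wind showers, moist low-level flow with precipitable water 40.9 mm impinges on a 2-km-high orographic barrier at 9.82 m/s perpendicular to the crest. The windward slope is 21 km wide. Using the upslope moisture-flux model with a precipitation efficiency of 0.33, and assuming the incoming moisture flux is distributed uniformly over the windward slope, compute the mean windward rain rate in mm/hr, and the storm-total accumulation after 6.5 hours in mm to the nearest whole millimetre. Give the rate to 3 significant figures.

R ≈ 22.7 mm/hr; total ≈ 148 mm

Incoming column moisture flux per unit ridge length: F = V × PW = 9.82 × 40.9 = 401.638 mm·m/s.
Spread over the 21 km slope with efficiency ε = 0.33: R = ε·F/W = 0.33 × 401.638 / 21000 m = 6.311e-03 mm/s.
R = 6.311e-03 × 3600 = 22.7 mm/hr.
Over 6.5 h: total = 22.7 × 6.5 = 147.55 ≈ 148 mm.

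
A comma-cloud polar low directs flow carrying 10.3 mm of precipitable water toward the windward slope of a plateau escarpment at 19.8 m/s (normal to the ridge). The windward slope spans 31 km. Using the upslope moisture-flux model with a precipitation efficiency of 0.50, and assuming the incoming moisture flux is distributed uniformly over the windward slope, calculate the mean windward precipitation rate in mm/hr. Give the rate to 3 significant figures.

Incoming column moisture flux per unit ridge length: F = V × PW = 19.8 × 10.3 = 203.94 mm·m/s.
Spread over the 31 km slope with efficiency ε = 0.50: R = ε·F/W = 0.50 × 203.94 / 31000 m = 3.289e-03 mm/s.
R = 3.289e-03 × 3600 = 11.8 mm/hr.

R ≈ 11.8 mm/hr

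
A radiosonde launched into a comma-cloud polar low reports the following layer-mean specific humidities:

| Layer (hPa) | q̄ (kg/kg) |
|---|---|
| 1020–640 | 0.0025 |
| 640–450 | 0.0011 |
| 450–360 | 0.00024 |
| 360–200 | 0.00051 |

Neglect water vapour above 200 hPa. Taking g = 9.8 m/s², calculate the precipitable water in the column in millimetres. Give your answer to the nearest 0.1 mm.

PW ≈ 12.9 mm

Precipitable water is the column-integrated vapour mass per unit area: PW = (1/g) Σ q̄ Δp, with q in kg/kg and Δp in Pa (1 kg/m² of water = 1 mm).
Layer 1020–640 hPa: Δp = 380 hPa = 38000 Pa, q̄ = 0.0025 kg/kg → 0.0025 × 38000 / 9.8 = 9.69 mm
Layer 640–450 hPa: Δp = 190 hPa = 19000 Pa, q̄ = 0.0011 kg/kg → 0.0011 × 19000 / 9.8 = 2.13 mm
Layer 450–360 hPa: Δp = 90 hPa = 9000 Pa, q̄ = 0.00024 kg/kg → 0.00024 × 9000 / 9.8 = 0.22 mm
Layer 360–200 hPa: Δp = 160 hPa = 16000 Pa, q̄ = 0.00051 kg/kg → 0.00051 × 16000 / 9.8 = 0.83 mm
PW = 9.69 + 2.13 + 0.22 + 0.83 = 12.87 ≈ 12.9 mm.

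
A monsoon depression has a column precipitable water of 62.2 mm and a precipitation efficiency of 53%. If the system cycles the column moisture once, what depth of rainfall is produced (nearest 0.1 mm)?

rainfall ≈ 33.0 mm

Rainfall = ε × PW = 0.53 × 62.2 = 33.0 mm.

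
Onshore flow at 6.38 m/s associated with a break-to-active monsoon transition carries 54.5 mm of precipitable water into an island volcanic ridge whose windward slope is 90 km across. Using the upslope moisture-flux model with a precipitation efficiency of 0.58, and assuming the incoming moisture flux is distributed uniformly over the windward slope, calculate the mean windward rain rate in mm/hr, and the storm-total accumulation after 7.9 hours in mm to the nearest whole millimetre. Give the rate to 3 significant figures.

R ≈ 8.07 mm/hr; total ≈ 64 mm

Incoming column moisture flux per unit ridge length: F = V × PW = 6.38 × 54.5 = 347.71 mm·m/s.
Spread over the 90 km slope with efficiency ε = 0.58: R = ε·F/W = 0.58 × 347.71 / 90000 m = 2.241e-03 mm/s.
R = 2.241e-03 × 3600 = 8.07 mm/hr.
Over 7.9 h: total = 8.07 × 7.9 = 63.753 ≈ 64 mm.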